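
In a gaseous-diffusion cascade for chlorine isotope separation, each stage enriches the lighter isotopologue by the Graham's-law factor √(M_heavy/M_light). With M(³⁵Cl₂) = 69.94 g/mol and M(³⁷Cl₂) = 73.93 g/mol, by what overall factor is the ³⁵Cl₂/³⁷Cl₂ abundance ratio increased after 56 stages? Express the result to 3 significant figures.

4.73

Each stage multiplies the ratio by α = √(73.93/69.94), so after 56 stages the overall factor is α^56 = (73.93/69.94)^(56/2).
= 1.05705^28 = 4.73.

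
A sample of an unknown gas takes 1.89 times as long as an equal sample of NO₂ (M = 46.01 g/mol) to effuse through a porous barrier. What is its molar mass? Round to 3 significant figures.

164 g/mol

By Graham's law, t_X/t_NO₂ = √(M_X/M_NO₂).
1.89 = √(M_X/46.01)
M_X = 46.01 × 1.89² = 46.01 × 3.572 = 164 g/mol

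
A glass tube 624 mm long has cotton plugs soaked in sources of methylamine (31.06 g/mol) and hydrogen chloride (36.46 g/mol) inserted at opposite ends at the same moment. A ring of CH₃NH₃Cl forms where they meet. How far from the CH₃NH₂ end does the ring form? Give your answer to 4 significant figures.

The fronts meet when d_CH₃NH₂ + d_HCl = L with d_CH₃NH₂/d_HCl = √(M_HCl/M_CH₃NH₂) (Graham's law). Here √(M_HCl/M_CH₃NH₂) = √(36.46/31.06) = 1.083.
With d_CH₃NH₂ + d_HCl = 624 mm, d_HCl = 624/(1 + 1.083) = 299.5 mm.
d_CH₃NH₂ = 624 − 299.5 = 324.5 mm.

324.5 mm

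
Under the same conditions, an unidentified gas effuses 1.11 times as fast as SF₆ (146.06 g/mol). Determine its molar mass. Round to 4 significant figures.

Graham's law gives rate_X/rate_SF₆ = √(M_SF₆/M_X).
1.11 = √(146.06/M_X)
M_X = 146.06 / 1.11² = 146.06 / 1.232 = 118.5 g/mol

118.5 g/mol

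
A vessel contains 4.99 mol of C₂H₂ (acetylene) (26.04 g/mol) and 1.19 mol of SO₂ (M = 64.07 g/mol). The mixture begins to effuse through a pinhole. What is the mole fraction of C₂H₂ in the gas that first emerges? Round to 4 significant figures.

Each component's effusion rate ∝ (its partial pressure)·(1/√M) ∝ n_i/√M_i.
Mole fraction of C₂H₂ in the effusate = (n_C₂H₂/√M_C₂H₂) / (n_C₂H₂/√M_C₂H₂ + n_SO₂/√M_SO₂)
= (4.99/√26.04) / (4.99/√26.04 + 1.19/√64.07) = 0.9779/(0.9779 + 0.1487) = 0.8680.

0.8680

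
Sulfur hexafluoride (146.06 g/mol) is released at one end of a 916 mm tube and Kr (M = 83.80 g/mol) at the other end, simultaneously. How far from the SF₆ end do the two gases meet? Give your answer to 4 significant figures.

Graham's law gives d_SF₆/d_Kr = rate_SF₆/rate_Kr = √(M_Kr/M_SF₆) = √(83.80/146.06) = 0.7575.
With d_SF₆ + d_Kr = 916 mm, d_Kr = 916/(1 + 0.7575) = 521.2 mm.
d_SF₆ = 916 − 521.2 = 394.8 mm.

394.8 mm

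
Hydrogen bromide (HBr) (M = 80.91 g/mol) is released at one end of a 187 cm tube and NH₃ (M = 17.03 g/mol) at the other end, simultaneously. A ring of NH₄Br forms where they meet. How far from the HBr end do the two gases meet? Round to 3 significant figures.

58.8 cm

In equal time, each gas travels a distance ∝ its rate ∝ 1/√M, so d_HBr/d_NH₃ = √(M_NH₃/M_HBr) = √(17.03/80.91) = 0.4588.
With d_HBr + d_NH₃ = 187 cm, d_NH₃ = 187/(1 + 0.4588) = 128.2 cm.
d_HBr = 187 − 128.2 = 58.8 cm.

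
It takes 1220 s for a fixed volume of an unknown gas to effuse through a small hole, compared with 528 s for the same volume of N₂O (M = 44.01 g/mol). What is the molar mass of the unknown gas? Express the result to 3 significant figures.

235 g/mol

By Graham's law, t_X/t_N₂O = √(M_X/M_N₂O).
1220/528 = 2.311 = √(M_X/44.01)
M_X = 44.01 × 2.311² = 44.01 × 5.339 = 235 g/mol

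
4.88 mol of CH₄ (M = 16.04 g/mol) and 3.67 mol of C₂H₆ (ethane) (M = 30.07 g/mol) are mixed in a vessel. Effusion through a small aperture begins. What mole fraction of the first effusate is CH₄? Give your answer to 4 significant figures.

0.6455

Effusion rate of each component ∝ n_i/√M_i (partial pressure × 1/√M).
Mole fraction of CH₄ in the effusate = (n_CH₄/√M_CH₄) / (n_CH₄/√M_CH₄ + n_C₂H₆/√M_C₂H₆)
= (4.88/√16.04) / (4.88/√16.04 + 3.67/√30.07) = 1.218/(1.218 + 0.6693) = 0.6455.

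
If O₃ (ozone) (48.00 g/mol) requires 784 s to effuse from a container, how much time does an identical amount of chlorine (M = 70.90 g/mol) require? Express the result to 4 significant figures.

952.8 s

From Graham's law, t_Cl₂/t_O₃ = √(M_Cl₂/M_O₃) = √(70.90/48.00) = √1.477 = 1.215.
So the time for Cl₂ is 784 × 1.215 = 952.8 s.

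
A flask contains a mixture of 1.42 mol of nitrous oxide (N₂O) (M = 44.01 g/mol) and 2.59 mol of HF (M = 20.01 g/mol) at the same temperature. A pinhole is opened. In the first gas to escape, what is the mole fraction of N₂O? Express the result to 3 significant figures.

0.270

Rate_i ∝ x_i/√M_i (Graham's law weighted by mole fraction), so the effusate composition follows n_i/√M_i.
x_N₂O(eff) = (n_N₂O/√M_N₂O) / (n_N₂O/√M_N₂O + n_HF/√M_HF)
= (1.42/√44.01) / (1.42/√44.01 + 2.59/√20.01) = 0.2140/(0.2140 + 0.5790) = 0.270.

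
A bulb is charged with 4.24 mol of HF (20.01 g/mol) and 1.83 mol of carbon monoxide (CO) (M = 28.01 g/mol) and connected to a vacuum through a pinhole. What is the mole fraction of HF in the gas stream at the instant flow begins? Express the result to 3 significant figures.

0.733

Effusion rate of each component ∝ n_i/√M_i (partial pressure × 1/√M).
x_HF(eff) = (n_HF/√M_HF) / (n_HF/√M_HF + n_CO/√M_CO)
= (4.24/√20.01) / (4.24/√20.01 + 1.83/√28.01) = 0.9479/(0.9479 + 0.3458) = 0.733.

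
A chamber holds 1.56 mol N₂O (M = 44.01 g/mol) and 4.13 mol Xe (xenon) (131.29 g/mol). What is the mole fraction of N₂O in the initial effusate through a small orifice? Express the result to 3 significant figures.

0.395

Each component's effusion rate ∝ (its partial pressure)·(1/√M) ∝ n_i/√M_i.
x_N₂O(eff) = (n_N₂O/√M_N₂O) / (n_N₂O/√M_N₂O + n_Xe/√M_Xe)
= (1.56/√44.01) / (1.56/√44.01 + 4.13/√131.29) = 0.2352/(0.2352 + 0.3604) = 0.395.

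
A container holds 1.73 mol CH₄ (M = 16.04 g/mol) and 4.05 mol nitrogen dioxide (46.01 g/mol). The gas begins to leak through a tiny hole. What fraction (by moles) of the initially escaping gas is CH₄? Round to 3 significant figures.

The effusion rate of species i is ∝ p_i/√M_i ∝ n_i/√M_i.
So x_CH₄ in the escaping gas = (n_CH₄/√M_CH₄) / Σ(n_i/√M_i)
= (1.73/√16.04) / (1.73/√16.04 + 4.05/√46.01) = 0.4320/(0.4320 + 0.5971) = 0.420.

0.420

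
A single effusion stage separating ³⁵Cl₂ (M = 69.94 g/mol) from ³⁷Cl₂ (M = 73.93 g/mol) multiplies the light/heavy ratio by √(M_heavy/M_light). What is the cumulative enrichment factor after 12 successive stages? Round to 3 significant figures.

1.39

The single-stage factor is √(M_heavy/M_light), so 12 stages give [√(73.93/69.94)]^12 = (73.93/69.94)^(12/2).
= 1.05705^6 = 1.39.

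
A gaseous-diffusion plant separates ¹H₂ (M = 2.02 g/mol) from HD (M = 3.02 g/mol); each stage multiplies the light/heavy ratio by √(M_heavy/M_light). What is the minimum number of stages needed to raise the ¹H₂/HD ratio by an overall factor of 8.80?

11

Per stage α = (3.02/2.02)^(1/2) = 1.49505^0.5, giving ln α = 0.2011.
Need α^N ≥ 8.80 ⇒ N ≥ ln(8.80) / ln α = 2.175 / 0.2011 = 10.82.
Minimum whole number of stages: N = 11.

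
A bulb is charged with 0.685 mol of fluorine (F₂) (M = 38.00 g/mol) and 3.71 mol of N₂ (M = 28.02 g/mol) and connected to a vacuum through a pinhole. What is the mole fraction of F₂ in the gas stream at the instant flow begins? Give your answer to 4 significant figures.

Effusion rate of each component ∝ n_i/√M_i (partial pressure × 1/√M).
Mole fraction of F₂ in the effusate = (n_F₂/√M_F₂) / (n_F₂/√M_F₂ + n_N₂/√M_N₂)
= (0.685/√38.00) / (0.685/√38.00 + 3.71/√28.02) = 0.1111/(0.1111 + 0.7009) = 0.1369.

0.1369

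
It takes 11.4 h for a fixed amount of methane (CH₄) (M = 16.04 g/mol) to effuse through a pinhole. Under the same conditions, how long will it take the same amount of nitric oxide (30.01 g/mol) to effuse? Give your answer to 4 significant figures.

15.59 h

By Graham's law, t_NO/t_CH₄ = √(M_NO/M_CH₄) = √(30.01/16.04) = √1.871 = 1.368.
So the time for NO is 11.4 × 1.368 = 15.59 h.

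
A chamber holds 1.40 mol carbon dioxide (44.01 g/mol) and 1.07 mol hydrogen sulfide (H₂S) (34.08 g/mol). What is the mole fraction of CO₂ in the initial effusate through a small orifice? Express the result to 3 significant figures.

Each component's effusion rate ∝ (its partial pressure)·(1/√M) ∝ n_i/√M_i.
So x_CO₂ in the escaping gas = (n_CO₂/√M_CO₂) / Σ(n_i/√M_i)
= (1.40/√44.01) / (1.40/√44.01 + 1.07/√34.08) = 0.2110/(0.2110 + 0.1833) = 0.535.

0.535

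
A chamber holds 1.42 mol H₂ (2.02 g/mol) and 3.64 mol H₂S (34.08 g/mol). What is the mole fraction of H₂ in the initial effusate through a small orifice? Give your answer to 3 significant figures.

Rate_i ∝ x_i/√M_i (Graham's law weighted by mole fraction), so the effusate composition follows n_i/√M_i.
x_H₂(eff) = (n_H₂/√M_H₂) / (n_H₂/√M_H₂ + n_H₂S/√M_H₂S)
= (1.42/√2.02) / (1.42/√2.02 + 3.64/√34.08) = 0.9991/(0.9991 + 0.6235) = 0.616.

0.616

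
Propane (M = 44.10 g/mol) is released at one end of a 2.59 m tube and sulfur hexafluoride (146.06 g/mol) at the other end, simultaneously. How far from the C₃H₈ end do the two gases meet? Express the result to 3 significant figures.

The fronts meet when d_C₃H₈ + d_SF₆ = L with d_C₃H₈/d_SF₆ = √(M_SF₆/M_C₃H₈) (Graham's law). Here √(M_SF₆/M_C₃H₈) = √(146.06/44.10) = 1.820.
With d_C₃H₈ + d_SF₆ = 2.59 m, d_SF₆ = 2.59/(1 + 1.820) = 0.9185 m.
d_C₃H₈ = 2.59 − 0.9185 = 1.67 m.

1.67 m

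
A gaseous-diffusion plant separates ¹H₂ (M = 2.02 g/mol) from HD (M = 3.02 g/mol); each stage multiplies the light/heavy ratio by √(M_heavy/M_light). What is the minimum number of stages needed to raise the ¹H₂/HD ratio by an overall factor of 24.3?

16

With α = √(3.02/2.02) per stage, ln α = ½ ln(1.49505) = 0.2011.
Need α^N ≥ 24.3 ⇒ N ≥ ln(24.3) / ln α = 3.190 / 0.2011 = 15.87.
Minimum whole number of stages: N = 16.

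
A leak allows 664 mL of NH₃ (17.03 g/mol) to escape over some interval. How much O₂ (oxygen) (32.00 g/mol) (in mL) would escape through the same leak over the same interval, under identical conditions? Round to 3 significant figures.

484 mL

Using Graham's law: rate_O₂/rate_NH₃ = √(M_NH₃/M_O₂) = √(17.03/32.00) = √0.5322 = 0.7295.
So the volume for O₂ is 664 × 0.7295 = 484 mL.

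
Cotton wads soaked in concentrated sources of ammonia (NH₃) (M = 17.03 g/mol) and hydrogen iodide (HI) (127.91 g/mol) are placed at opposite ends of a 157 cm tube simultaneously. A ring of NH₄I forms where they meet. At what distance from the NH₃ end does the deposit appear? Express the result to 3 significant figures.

115 cm

Distances travelled in equal time are proportional to diffusion rates, so d_NH₃/d_HI = √(M_HI/M_NH₃) = √(127.91/17.03) = 2.741.
With d_NH₃ + d_HI = 157 cm, d_HI = 157/(1 + 2.741) = 41.97 cm.
d_NH₃ = 157 − 41.97 = 115 cm.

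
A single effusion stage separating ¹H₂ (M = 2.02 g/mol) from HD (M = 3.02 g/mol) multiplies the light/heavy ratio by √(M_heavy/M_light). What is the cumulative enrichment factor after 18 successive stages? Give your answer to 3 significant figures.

Each stage multiplies the ratio by α = √(3.02/2.02), so after 18 stages the overall factor is α^18 = (3.02/2.02)^(18/2).
= 1.49505^9 = 37.3.

37.3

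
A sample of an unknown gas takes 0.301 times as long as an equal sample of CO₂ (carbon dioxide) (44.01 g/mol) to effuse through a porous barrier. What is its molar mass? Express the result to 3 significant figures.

Since effusion rate ∝ 1/√M, t_X/t_CO₂ = √(M_X/M_CO₂).
0.301 = √(M_X/44.01)
M_X = 44.01 × 0.301² = 44.01 × 0.09060 = 3.99 g/mol

3.99 g/mol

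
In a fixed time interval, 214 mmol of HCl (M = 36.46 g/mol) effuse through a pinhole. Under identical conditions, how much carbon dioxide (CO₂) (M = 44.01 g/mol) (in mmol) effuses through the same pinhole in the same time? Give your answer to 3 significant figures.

By Graham's law, rate_CO₂/rate_HCl = √(M_HCl/M_CO₂) = √(36.46/44.01) = √0.8284 = 0.9102.
So the amount for CO₂ is 214 × 0.9102 = 195 mmol.

195 mmol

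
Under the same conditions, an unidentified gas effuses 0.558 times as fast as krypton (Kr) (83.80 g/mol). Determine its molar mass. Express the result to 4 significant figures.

269.1 g/mol

From Graham's law, rate_X/rate_Kr = √(M_Kr/M_X).
0.558 = √(83.80/M_X)
M_X = 83.80 / 0.558² = 83.80 / 0.3114 = 269.1 g/mol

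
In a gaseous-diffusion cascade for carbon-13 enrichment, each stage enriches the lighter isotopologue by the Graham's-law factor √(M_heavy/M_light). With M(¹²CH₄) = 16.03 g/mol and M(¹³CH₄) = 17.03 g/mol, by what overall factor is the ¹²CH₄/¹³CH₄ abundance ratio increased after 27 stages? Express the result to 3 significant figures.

2.26

After 27 stages the ratio has grown by (√(17.03/16.03))^27 = (17.03/16.03)^(27/2).
= 1.06238^(27/2) = 2.26.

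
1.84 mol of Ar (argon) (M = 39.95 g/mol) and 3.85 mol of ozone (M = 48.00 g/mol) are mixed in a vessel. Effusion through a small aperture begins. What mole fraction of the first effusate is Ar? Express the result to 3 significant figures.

0.344

Effusion rate of each component ∝ n_i/√M_i (partial pressure × 1/√M).
Mole fraction of Ar in the effusate = (n_Ar/√M_Ar) / (n_Ar/√M_Ar + n_O₃/√M_O₃)
= (1.84/√39.95) / (1.84/√39.95 + 3.85/√48.00) = 0.2911/(0.2911 + 0.5557) = 0.344.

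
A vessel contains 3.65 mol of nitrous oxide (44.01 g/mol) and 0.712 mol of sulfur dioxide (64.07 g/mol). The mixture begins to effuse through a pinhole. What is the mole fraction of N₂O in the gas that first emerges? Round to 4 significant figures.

0.8608

Rate_i ∝ x_i/√M_i (Graham's law weighted by mole fraction), so the effusate composition follows n_i/√M_i.
So x_N₂O in the escaping gas = (n_N₂O/√M_N₂O) / Σ(n_i/√M_i)
= (3.65/√44.01) / (3.65/√44.01 + 0.712/√64.07) = 0.5502/(0.5502 + 0.08895) = 0.8608.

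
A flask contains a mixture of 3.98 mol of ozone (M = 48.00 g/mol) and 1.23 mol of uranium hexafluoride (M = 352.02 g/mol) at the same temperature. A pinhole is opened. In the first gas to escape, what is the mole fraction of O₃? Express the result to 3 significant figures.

Effusion rate of each component ∝ n_i/√M_i (partial pressure × 1/√M).
x_O₃(eff) = (n_O₃/√M_O₃) / (n_O₃/√M_O₃ + n_UF₆/√M_UF₆)
= (3.98/√48.00) / (3.98/√48.00 + 1.23/√352.02) = 0.5745/(0.5745 + 0.06556) = 0.898.

0.898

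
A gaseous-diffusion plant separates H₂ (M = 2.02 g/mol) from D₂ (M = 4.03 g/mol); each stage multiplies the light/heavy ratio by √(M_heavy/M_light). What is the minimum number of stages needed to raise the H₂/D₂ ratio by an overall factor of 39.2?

Single-stage factor α = √(4.03/2.02), so ln α = ½ ln(1.99505) = 0.3453.
Need α^N ≥ 39.2 ⇒ N ≥ ln(39.2) / ln α = 3.669 / 0.3453 = 10.62.
Rounding up, N = 11 stages.

11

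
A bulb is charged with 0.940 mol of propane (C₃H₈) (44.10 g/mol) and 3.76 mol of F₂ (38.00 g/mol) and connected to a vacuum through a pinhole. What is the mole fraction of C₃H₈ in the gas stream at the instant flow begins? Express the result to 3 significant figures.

Each component's effusion rate ∝ (its partial pressure)·(1/√M) ∝ n_i/√M_i.
Mole fraction of C₃H₈ in the effusate = (n_C₃H₈/√M_C₃H₈) / (n_C₃H₈/√M_C₃H₈ + n_F₂/√M_F₂)
= (0.940/√44.10) / (0.940/√44.10 + 3.76/√38.00) = 0.1415/(0.1415 + 0.6100) = 0.188.

0.188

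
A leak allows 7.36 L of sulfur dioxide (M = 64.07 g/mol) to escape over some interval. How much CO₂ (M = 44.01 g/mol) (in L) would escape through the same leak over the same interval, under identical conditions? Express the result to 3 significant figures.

From Graham's law, rate_CO₂/rate_SO₂ = √(M_SO₂/M_CO₂) = √(64.07/44.01) = √1.456 = 1.207.
So the volume for CO₂ is 7.36 × 1.207 = 8.88 L.

8.88 L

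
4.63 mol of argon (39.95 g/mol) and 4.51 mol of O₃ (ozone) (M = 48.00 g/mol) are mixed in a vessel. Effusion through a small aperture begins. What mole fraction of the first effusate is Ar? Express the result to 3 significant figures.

0.529

Effusion rate of each component ∝ n_i/√M_i (partial pressure × 1/√M).
Mole fraction of Ar in the effusate = (n_Ar/√M_Ar) / (n_Ar/√M_Ar + n_O₃/√M_O₃)
= (4.63/√39.95) / (4.63/√39.95 + 4.51/√48.00) = 0.7325/(0.7325 + 0.6510) = 0.529.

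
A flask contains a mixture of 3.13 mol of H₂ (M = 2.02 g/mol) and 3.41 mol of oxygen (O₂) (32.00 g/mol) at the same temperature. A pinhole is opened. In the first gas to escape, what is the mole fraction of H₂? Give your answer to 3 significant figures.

Effusion rate of each component ∝ n_i/√M_i (partial pressure × 1/√M).
So x_H₂ in the escaping gas = (n_H₂/√M_H₂) / Σ(n_i/√M_i)
= (3.13/√2.02) / (3.13/√2.02 + 3.41/√32.00) = 2.202/(2.202 + 0.6028) = 0.785.

0.785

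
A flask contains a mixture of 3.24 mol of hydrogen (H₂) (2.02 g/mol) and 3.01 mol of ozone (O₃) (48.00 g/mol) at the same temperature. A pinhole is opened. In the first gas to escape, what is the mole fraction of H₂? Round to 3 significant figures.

0.840

Each component's effusion rate ∝ (its partial pressure)·(1/√M) ∝ n_i/√M_i.
So x_H₂ in the escaping gas = (n_H₂/√M_H₂) / Σ(n_i/√M_i)
= (3.24/√2.02) / (3.24/√2.02 + 3.01/√48.00) = 2.280/(2.280 + 0.4345) = 0.840.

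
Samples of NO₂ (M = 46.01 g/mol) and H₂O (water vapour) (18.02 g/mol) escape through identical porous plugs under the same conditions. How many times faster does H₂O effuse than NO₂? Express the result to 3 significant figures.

1.60

From Graham's law, rate_H₂O/rate_NO₂ = √(M_NO₂/M_H₂O) = √(46.01/18.02) = √2.553 = 1.60.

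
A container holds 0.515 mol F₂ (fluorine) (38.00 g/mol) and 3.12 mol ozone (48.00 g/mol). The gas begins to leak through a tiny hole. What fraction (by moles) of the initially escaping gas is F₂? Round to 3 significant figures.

The effusion rate of species i is ∝ p_i/√M_i ∝ n_i/√M_i.
So x_F₂ in the escaping gas = (n_F₂/√M_F₂) / Σ(n_i/√M_i)
= (0.515/√38.00) / (0.515/√38.00 + 3.12/√48.00) = 0.08354/(0.08354 + 0.4503) = 0.156.

0.156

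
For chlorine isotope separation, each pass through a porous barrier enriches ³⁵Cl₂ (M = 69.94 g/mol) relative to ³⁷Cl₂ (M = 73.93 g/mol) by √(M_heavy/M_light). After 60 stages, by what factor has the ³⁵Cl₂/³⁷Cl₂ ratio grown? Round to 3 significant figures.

The single-stage factor is √(M_heavy/M_light), so 60 stages give [√(73.93/69.94)]^60 = (73.93/69.94)^(60/2).
= 1.05705^30 = 5.28.

5.28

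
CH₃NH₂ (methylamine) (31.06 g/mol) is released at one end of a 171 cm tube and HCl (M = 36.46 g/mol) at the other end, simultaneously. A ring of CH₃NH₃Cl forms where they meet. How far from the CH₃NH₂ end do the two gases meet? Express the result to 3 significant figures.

In equal time, each gas travels a distance ∝ its rate ∝ 1/√M, so d_CH₃NH₂/d_HCl = √(M_HCl/M_CH₃NH₂) = √(36.46/31.06) = 1.083.
With d_CH₃NH₂ + d_HCl = 171 cm, d_HCl = 171/(1 + 1.083) = 82.08 cm.
d_CH₃NH₂ = 171 − 82.08 = 88.9 cm.

88.9 cm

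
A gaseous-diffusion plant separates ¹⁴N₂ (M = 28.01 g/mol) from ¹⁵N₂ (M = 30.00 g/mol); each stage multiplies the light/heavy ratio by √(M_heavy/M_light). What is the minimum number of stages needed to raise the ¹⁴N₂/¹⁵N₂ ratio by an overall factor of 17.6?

84

Per stage α = (30.00/28.01)^(1/2) = 1.07105^0.5, giving ln α = 0.03432.
Need α^N ≥ 17.6 ⇒ N ≥ ln(17.6) / ln α = 2.868 / 0.03432 = 83.57.
Rounding up, N = 84 stages.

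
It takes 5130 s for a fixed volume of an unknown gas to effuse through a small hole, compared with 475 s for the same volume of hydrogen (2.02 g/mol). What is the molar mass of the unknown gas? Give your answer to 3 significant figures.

From Graham's law, t_X/t_H₂ = √(M_X/M_H₂).
5130/475 = 10.80 = √(M_X/2.02)
M_X = 2.02 × 10.80² = 2.02 × 116.6 = 236 g/mol

236 g/mol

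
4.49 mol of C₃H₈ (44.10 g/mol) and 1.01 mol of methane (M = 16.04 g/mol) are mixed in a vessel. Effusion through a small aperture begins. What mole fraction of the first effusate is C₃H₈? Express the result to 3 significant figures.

Effusion rate of each component ∝ n_i/√M_i (partial pressure × 1/√M).
Mole fraction of C₃H₈ in the effusate = (n_C₃H₈/√M_C₃H₈) / (n_C₃H₈/√M_C₃H₈ + n_CH₄/√M_CH₄)
= (4.49/√44.10) / (4.49/√44.10 + 1.01/√16.04) = 0.6761/(0.6761 + 0.2522) = 0.728.

0.728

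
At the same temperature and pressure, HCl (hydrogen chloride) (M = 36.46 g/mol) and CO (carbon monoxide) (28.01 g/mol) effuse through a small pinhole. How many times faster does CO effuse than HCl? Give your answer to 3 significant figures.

Using Graham's law: rate_CO/rate_HCl = √(M_HCl/M_CO) = √(36.46/28.01) = √1.302 = 1.14.

1.14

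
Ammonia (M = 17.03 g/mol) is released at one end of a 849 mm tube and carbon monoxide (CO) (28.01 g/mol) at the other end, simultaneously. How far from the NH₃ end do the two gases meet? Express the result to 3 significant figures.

477 mm

Distances travelled in equal time are proportional to diffusion rates, so d_NH₃/d_CO = √(M_CO/M_NH₃) = √(28.01/17.03) = 1.282.
With d_NH₃ + d_CO = 849 mm, d_CO = 849/(1 + 1.282) = 372.0 mm.
d_NH₃ = 849 − 372.0 = 477 mm.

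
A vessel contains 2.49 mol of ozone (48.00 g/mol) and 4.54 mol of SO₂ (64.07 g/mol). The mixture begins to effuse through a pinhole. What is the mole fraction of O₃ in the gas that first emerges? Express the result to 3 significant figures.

0.388

Effusion rate of each component ∝ n_i/√M_i (partial pressure × 1/√M).
So x_O₃ in the escaping gas = (n_O₃/√M_O₃) / Σ(n_i/√M_i)
= (2.49/√48.00) / (2.49/√48.00 + 4.54/√64.07) = 0.3594/(0.3594 + 0.5672) = 0.388.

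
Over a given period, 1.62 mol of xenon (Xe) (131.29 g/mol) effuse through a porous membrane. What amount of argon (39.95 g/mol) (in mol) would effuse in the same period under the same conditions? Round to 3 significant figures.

2.94 mol

Since effusion rate ∝ 1/√M, rate_Ar/rate_Xe = √(M_Xe/M_Ar) = √(131.29/39.95) = √3.286 = 1.813.
So the amount for Ar is 1.62 × 1.813 = 2.94 mol.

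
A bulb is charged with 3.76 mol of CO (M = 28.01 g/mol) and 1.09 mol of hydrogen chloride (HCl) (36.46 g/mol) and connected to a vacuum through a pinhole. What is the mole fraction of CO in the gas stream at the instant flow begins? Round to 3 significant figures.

0.797

Rate_i ∝ x_i/√M_i (Graham's law weighted by mole fraction), so the effusate composition follows n_i/√M_i.
x_CO(eff) = (n_CO/√M_CO) / (n_CO/√M_CO + n_HCl/√M_HCl)
= (3.76/√28.01) / (3.76/√28.01 + 1.09/√36.46) = 0.7104/(0.7104 + 0.1805) = 0.797.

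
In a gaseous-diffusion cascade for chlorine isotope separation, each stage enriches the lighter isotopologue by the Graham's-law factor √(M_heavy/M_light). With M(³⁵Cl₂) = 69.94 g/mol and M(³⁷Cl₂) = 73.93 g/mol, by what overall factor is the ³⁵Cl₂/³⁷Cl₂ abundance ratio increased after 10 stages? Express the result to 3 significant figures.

Overall factor = α^10 with α = √(73.93/69.94), i.e. (73.93/69.94)^(10/2).
= 1.05705^5 = 1.32.

1.32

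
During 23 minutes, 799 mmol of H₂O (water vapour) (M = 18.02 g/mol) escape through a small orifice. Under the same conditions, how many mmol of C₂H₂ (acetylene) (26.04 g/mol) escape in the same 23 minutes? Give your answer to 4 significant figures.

664.7 mmol

Graham's law gives rate_C₂H₂/rate_H₂O = √(M_H₂O/M_C₂H₂) = √(18.02/26.04) = √0.6920 = 0.8319.
So the amount for C₂H₂ is 799 × 0.8319 = 664.7 mmol.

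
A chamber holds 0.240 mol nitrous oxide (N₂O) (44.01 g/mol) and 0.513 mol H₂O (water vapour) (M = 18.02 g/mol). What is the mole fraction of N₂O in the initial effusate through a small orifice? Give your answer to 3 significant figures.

Each component's effusion rate ∝ (its partial pressure)·(1/√M) ∝ n_i/√M_i.
So x_N₂O in the escaping gas = (n_N₂O/√M_N₂O) / Σ(n_i/√M_i)
= (0.240/√44.01) / (0.240/√44.01 + 0.513/√18.02) = 0.03618/(0.03618 + 0.1208) = 0.230.

0.230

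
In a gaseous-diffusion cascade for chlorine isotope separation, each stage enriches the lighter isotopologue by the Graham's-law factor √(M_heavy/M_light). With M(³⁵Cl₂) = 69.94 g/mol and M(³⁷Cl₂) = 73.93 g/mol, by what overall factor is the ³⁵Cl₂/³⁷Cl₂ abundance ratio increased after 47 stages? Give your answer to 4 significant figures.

3.683

Overall factor = α^47 with α = √(73.93/69.94), i.e. (73.93/69.94)^(47/2).
= 1.05705^(47/2) = 3.683.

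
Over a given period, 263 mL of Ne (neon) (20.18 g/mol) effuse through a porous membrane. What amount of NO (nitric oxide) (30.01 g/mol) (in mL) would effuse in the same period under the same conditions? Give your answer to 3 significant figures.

Graham's law gives rate_NO/rate_Ne = √(M_Ne/M_NO) = √(20.18/30.01) = √0.6724 = 0.8200.
So the volume for NO is 263 × 0.8200 = 216 mL.

216 mL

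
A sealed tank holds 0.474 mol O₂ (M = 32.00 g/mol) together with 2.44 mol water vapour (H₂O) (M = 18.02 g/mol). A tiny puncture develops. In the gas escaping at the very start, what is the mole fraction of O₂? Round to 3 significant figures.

0.127

Each component's effusion rate ∝ (its partial pressure)·(1/√M) ∝ n_i/√M_i.
x_O₂(eff) = (n_O₂/√M_O₂) / (n_O₂/√M_O₂ + n_H₂O/√M_H₂O)
= (0.474/√32.00) / (0.474/√32.00 + 2.44/√18.02) = 0.08379/(0.08379 + 0.5748) = 0.127.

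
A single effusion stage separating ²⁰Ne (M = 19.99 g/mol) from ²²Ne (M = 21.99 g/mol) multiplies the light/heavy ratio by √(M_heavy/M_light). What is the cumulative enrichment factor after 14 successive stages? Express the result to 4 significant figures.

Each stage multiplies the ratio by α = √(21.99/19.99), so after 14 stages the overall factor is α^14 = (21.99/19.99)^(14/2).
= 1.10005^7 = 1.949.

1.949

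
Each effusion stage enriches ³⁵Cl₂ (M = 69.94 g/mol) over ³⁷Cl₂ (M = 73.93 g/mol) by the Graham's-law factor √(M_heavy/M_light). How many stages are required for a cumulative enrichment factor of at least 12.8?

Per stage α = (73.93/69.94)^(1/2) = 1.05705^0.5, giving ln α = 0.02774.
Need α^N ≥ 12.8 ⇒ N ≥ ln(12.8) / ln α = 2.549 / 0.02774 = 91.90.
So at least 92 stages are needed.

92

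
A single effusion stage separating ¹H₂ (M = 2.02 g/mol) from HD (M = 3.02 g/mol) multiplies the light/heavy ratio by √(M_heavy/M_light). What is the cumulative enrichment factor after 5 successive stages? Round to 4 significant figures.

2.733

After 5 stages the ratio has grown by (√(3.02/2.02))^5 = (3.02/2.02)^(5/2).
= 1.49505^(5/2) = 2.733.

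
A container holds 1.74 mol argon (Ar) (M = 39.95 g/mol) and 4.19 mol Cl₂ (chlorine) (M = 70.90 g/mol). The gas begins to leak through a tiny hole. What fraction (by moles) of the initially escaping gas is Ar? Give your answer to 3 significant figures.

0.356

Rate_i ∝ x_i/√M_i (Graham's law weighted by mole fraction), so the effusate composition follows n_i/√M_i.
x_Ar(eff) = (n_Ar/√M_Ar) / (n_Ar/√M_Ar + n_Cl₂/√M_Cl₂)
= (1.74/√39.95) / (1.74/√39.95 + 4.19/√70.90) = 0.2753/(0.2753 + 0.4976) = 0.356.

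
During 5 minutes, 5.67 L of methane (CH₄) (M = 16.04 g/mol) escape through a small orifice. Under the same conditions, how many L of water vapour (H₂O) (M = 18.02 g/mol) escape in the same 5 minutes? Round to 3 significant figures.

Using Graham's law: rate_H₂O/rate_CH₄ = √(M_CH₄/M_H₂O) = √(16.04/18.02) = √0.8901 = 0.9435.
So the volume for H₂O is 5.67 × 0.9435 = 5.35 L.

5.35 L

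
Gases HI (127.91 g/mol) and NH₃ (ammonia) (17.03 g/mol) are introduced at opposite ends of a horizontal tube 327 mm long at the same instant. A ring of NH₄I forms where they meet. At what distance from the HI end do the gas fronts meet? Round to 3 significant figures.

87.4 mm

The fronts meet when d_HI + d_NH₃ = L with d_HI/d_NH₃ = √(M_NH₃/M_HI) (Graham's law). Here √(M_NH₃/M_HI) = √(17.03/127.91) = 0.3649.
With d_HI + d_NH₃ = 327 mm, d_NH₃ = 327/(1 + 0.3649) = 239.6 mm.
d_HI = 327 − 239.6 = 87.4 mm.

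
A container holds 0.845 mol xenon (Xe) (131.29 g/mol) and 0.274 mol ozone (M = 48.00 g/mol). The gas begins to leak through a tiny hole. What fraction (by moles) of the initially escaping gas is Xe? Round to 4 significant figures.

The effusion rate of species i is ∝ p_i/√M_i ∝ n_i/√M_i.
Mole fraction of Xe in the effusate = (n_Xe/√M_Xe) / (n_Xe/√M_Xe + n_O₃/√M_O₃)
= (0.845/√131.29) / (0.845/√131.29 + 0.274/√48.00) = 0.07375/(0.07375 + 0.03955) = 0.6509.

0.6509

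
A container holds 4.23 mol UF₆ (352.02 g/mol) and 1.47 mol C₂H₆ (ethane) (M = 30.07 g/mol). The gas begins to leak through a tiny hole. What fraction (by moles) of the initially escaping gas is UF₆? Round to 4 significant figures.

The effusion rate of species i is ∝ p_i/√M_i ∝ n_i/√M_i.
Mole fraction of UF₆ in the effusate = (n_UF₆/√M_UF₆) / (n_UF₆/√M_UF₆ + n_C₂H₆/√M_C₂H₆)
= (4.23/√352.02) / (4.23/√352.02 + 1.47/√30.07) = 0.2255/(0.2255 + 0.2681) = 0.4568.

0.4568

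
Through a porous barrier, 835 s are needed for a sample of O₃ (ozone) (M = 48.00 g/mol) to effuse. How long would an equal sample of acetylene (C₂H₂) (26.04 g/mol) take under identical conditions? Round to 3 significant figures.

Using Graham's law: t_C₂H₂/t_O₃ = √(M_C₂H₂/M_O₃) = √(26.04/48.00) = √0.5425 = 0.7365.
So the time for C₂H₂ is 835 × 0.7365 = 615 s.

615 s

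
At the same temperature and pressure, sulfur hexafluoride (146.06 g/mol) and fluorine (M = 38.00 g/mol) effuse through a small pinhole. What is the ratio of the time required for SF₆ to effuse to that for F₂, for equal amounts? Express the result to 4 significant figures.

Using Graham's law: t_SF₆/t_F₂ = √(M_SF₆/M_F₂) = √(146.06/38.00) = √3.844 = 1.961.

1.961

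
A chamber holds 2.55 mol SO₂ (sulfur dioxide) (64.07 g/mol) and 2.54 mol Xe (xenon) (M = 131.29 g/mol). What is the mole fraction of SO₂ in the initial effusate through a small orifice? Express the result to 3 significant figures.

The effusion rate of species i is ∝ p_i/√M_i ∝ n_i/√M_i.
So x_SO₂ in the escaping gas = (n_SO₂/√M_SO₂) / Σ(n_i/√M_i)
= (2.55/√64.07) / (2.55/√64.07 + 2.54/√131.29) = 0.3186/(0.3186 + 0.2217) = 0.590.

0.590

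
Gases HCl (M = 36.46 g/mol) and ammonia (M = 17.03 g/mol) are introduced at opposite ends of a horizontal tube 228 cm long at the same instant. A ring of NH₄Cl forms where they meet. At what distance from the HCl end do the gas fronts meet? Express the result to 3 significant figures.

92.6 cm

In equal time, each gas travels a distance ∝ its rate ∝ 1/√M, so d_HCl/d_NH₃ = √(M_NH₃/M_HCl) = √(17.03/36.46) = 0.6834.
With d_HCl + d_NH₃ = 228 cm, d_NH₃ = 228/(1 + 0.6834) = 135.4 cm.
d_HCl = 228 − 135.4 = 92.6 cm.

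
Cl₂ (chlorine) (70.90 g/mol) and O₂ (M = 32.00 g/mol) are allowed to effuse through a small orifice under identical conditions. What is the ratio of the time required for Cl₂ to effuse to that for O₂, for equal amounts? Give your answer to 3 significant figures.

Using Graham's law: t_Cl₂/t_O₂ = √(M_Cl₂/M_O₂) = √(70.90/32.00) = √2.216 = 1.49.

1.49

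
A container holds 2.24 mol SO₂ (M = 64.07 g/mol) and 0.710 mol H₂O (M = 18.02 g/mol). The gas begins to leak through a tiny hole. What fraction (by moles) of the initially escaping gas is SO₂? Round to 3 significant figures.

0.626

Effusion rate of each component ∝ n_i/√M_i (partial pressure × 1/√M).
Mole fraction of SO₂ in the effusate = (n_SO₂/√M_SO₂) / (n_SO₂/√M_SO₂ + n_H₂O/√M_H₂O)
= (2.24/√64.07) / (2.24/√64.07 + 0.710/√18.02) = 0.2798/(0.2798 + 0.1673) = 0.626.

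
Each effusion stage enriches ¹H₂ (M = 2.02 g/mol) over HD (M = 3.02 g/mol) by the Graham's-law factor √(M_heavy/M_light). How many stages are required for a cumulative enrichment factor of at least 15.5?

14

With α = √(3.02/2.02) per stage, ln α = ½ ln(1.49505) = 0.2011.
Need α^N ≥ 15.5 ⇒ N ≥ ln(15.5) / ln α = 2.741 / 0.2011 = 13.63.
So at least 14 stages are needed.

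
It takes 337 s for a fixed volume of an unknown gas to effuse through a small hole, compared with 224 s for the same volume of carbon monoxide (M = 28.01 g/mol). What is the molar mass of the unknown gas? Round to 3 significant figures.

63.4 g/mol

Graham's law gives t_X/t_CO = √(M_X/M_CO).
337/224 = 1.504 = √(M_X/28.01)
M_X = 28.01 × 1.504² = 28.01 × 2.263 = 63.4 g/mol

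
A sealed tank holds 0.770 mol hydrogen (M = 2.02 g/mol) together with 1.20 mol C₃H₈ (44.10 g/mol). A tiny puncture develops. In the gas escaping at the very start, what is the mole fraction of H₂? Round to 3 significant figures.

The effusion rate of species i is ∝ p_i/√M_i ∝ n_i/√M_i.
Mole fraction of H₂ in the effusate = (n_H₂/√M_H₂) / (n_H₂/√M_H₂ + n_C₃H₈/√M_C₃H₈)
= (0.770/√2.02) / (0.770/√2.02 + 1.20/√44.10) = 0.5418/(0.5418 + 0.1807) = 0.750.

0.750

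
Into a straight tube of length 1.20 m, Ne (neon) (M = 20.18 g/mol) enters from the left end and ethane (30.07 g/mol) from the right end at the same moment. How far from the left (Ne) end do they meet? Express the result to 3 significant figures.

In equal time, each gas travels a distance ∝ its rate ∝ 1/√M, so d_Ne/d_C₂H₆ = √(M_C₂H₆/M_Ne) = √(30.07/20.18) = 1.221.
With d_Ne + d_C₂H₆ = 1.20 m, d_C₂H₆ = 1.20/(1 + 1.221) = 0.5404 m.
d_Ne = 1.20 − 0.5404 = 0.660 m.

0.660 m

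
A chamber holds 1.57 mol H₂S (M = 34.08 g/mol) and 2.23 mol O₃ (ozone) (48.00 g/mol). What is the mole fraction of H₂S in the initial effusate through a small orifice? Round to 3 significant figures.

The effusion rate of species i is ∝ p_i/√M_i ∝ n_i/√M_i.
x_H₂S(eff) = (n_H₂S/√M_H₂S) / (n_H₂S/√M_H₂S + n_O₃/√M_O₃)
= (1.57/√34.08) / (1.57/√34.08 + 2.23/√48.00) = 0.2689/(0.2689 + 0.3219) = 0.455.

0.455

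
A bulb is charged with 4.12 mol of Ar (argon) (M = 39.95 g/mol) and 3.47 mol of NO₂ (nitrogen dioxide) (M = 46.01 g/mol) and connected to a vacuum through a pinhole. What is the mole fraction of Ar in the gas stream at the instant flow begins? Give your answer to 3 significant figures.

0.560

Rate_i ∝ x_i/√M_i (Graham's law weighted by mole fraction), so the effusate composition follows n_i/√M_i.
x_Ar(eff) = (n_Ar/√M_Ar) / (n_Ar/√M_Ar + n_NO₂/√M_NO₂)
= (4.12/√39.95) / (4.12/√39.95 + 3.47/√46.01) = 0.6518/(0.6518 + 0.5116) = 0.560.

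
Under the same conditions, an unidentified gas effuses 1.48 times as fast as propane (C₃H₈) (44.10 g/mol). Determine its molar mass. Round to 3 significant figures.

Using Graham's law: rate_X/rate_C₃H₈ = √(M_C₃H₈/M_X).
1.48 = √(44.10/M_X)
M_X = 44.10 / 1.48² = 44.10 / 2.190 = 20.1 g/mol

20.1 g/mol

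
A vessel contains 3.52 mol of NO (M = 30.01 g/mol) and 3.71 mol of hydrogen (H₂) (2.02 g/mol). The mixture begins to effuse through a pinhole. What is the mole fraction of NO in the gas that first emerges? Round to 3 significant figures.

Effusion rate of each component ∝ n_i/√M_i (partial pressure × 1/√M).
Mole fraction of NO in the effusate = (n_NO/√M_NO) / (n_NO/√M_NO + n_H₂/√M_H₂)
= (3.52/√30.01) / (3.52/√30.01 + 3.71/√2.02) = 0.6426/(0.6426 + 2.610) = 0.198.

0.198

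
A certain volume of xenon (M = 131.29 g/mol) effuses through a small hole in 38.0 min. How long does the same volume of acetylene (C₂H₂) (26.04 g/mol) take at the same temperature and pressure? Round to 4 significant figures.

Since effusion rate ∝ 1/√M, t_C₂H₂/t_Xe = √(M_C₂H₂/M_Xe) = √(26.04/131.29) = √0.1983 = 0.4454.
So the time for C₂H₂ is 38.0 × 0.4454 = 16.92 min.

16.92 min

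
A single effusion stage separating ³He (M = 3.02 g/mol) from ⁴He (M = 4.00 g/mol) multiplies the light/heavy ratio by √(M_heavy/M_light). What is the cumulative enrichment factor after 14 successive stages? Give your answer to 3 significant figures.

7.15

After 14 stages the ratio has grown by (√(4.00/3.02))^14 = (4.00/3.02)^(14/2).
= 1.32450^7 = 7.15.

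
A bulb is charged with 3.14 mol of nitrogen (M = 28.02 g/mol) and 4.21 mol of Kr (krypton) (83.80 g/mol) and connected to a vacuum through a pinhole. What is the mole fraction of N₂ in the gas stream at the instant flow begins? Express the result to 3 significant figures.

0.563

The effusion rate of species i is ∝ p_i/√M_i ∝ n_i/√M_i.
Mole fraction of N₂ in the effusate = (n_N₂/√M_N₂) / (n_N₂/√M_N₂ + n_Kr/√M_Kr)
= (3.14/√28.02) / (3.14/√28.02 + 4.21/√83.80) = 0.5932/(0.5932 + 0.4599) = 0.563.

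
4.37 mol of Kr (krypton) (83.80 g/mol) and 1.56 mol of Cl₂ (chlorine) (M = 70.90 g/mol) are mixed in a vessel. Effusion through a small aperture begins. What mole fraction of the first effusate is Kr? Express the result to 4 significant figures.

Effusion rate of each component ∝ n_i/√M_i (partial pressure × 1/√M).
So x_Kr in the escaping gas = (n_Kr/√M_Kr) / Σ(n_i/√M_i)
= (4.37/√83.80) / (4.37/√83.80 + 1.56/√70.90) = 0.4774/(0.4774 + 0.1853) = 0.7204.

0.7204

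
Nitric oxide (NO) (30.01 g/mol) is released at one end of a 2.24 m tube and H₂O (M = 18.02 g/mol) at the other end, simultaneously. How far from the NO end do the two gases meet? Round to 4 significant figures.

0.9780 m

The fronts meet when d_NO + d_H₂O = L with d_NO/d_H₂O = √(M_H₂O/M_NO) (Graham's law). Here √(M_H₂O/M_NO) = √(18.02/30.01) = 0.7749.
With d_NO + d_H₂O = 2.24 m, d_H₂O = 2.24/(1 + 0.7749) = 1.262 m.
d_NO = 2.24 − 1.262 = 0.9780 m.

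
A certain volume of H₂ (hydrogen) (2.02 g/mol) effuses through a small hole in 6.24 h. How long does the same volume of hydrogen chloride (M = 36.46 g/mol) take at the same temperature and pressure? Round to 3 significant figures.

From Graham's law, t_HCl/t_H₂ = √(M_HCl/M_H₂) = √(36.46/2.02) = √18.05 = 4.248.
So the time for HCl is 6.24 × 4.248 = 26.5 h.

26.5 h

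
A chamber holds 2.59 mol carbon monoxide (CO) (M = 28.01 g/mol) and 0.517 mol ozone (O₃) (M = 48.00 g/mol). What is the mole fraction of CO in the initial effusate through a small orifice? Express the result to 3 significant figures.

Rate_i ∝ x_i/√M_i (Graham's law weighted by mole fraction), so the effusate composition follows n_i/√M_i.
x_CO(eff) = (n_CO/√M_CO) / (n_CO/√M_CO + n_O₃/√M_O₃)
= (2.59/√28.01) / (2.59/√28.01 + 0.517/√48.00) = 0.4894/(0.4894 + 0.07462) = 0.868.

0.868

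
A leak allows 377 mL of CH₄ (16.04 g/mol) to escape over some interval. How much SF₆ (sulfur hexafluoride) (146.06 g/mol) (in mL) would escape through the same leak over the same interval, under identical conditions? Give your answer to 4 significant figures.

Since effusion rate ∝ 1/√M, rate_SF₆/rate_CH₄ = √(M_CH₄/M_SF₆) = √(16.04/146.06) = √0.1098 = 0.3314.
So the volume for SF₆ is 377 × 0.3314 = 124.9 mL.

124.9 mL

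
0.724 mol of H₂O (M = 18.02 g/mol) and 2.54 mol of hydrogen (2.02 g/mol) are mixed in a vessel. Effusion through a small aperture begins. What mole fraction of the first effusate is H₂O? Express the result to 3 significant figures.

0.0871

Effusion rate of each component ∝ n_i/√M_i (partial pressure × 1/√M).
So x_H₂O in the escaping gas = (n_H₂O/√M_H₂O) / Σ(n_i/√M_i)
= (0.724/√18.02) / (0.724/√18.02 + 2.54/√2.02) = 0.1706/(0.1706 + 1.787) = 0.0871.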